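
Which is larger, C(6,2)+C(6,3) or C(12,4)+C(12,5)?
First=35, Second=1,287.

Answer: C(12,4)+C(12,5)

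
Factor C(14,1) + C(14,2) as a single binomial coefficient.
C(15,2)
By Pascal's identity: C(14,1) + C(14,2) = C(15,2) = 105.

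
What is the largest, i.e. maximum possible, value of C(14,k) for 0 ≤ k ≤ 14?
3,432

Explanation: Maximum at k = 7: C(14,7) = 3,432.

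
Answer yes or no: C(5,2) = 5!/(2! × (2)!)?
No

Explanation: The correct denominator is 2!×3!, giving C(5,2) = 10; the stated RHS is 5!/(2!×2!) = 30 ≠ 10, so the statement does not hold.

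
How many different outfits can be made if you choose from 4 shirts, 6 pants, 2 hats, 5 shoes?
By the multiplication principle: 4 × 6 × 2 × 5 = 240.
Final answer: 240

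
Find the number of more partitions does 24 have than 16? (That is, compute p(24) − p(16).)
1,344

Solution: Pentagonal recurrence p(n) = p(n−1) + p(n−2) − p(n−5) − p(n−7) + …: p(24) = p(23) + p(22) − p(19) − p(17) + p(12) + p(9) − p(2) = 1,255 + 1,002 − 490 − 297 + 77 + 30 − 2 = 1,575.
p(16) = p(15) + p(14) − p(11) − p(9) + p(4) + p(1) = 176 + 135 − 56 − 30 + 5 + 1 = 231.
Difference = 1,575 − 231 = 1,344.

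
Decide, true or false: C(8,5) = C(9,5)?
LHS = C(8,5) = 56; RHS = C(9,5) = 126. 56 ≠ 126, so the statement does not hold.

Answer: False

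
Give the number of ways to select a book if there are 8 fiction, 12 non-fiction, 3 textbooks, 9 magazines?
32

By the addition principle: 8 + 12 + 3 + 9 = 32.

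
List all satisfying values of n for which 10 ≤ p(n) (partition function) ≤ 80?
6, 7, 8, 9, 10, 11, 12

Reasoning: Tabulating p(n) via p(n) = p(n−1) + p(n−2) − p(n−5) − p(n−7) + …: p(5)=7; p(6)=11; p(7)=15; p(8)=22; p(9)=30; p(10)=42; p(11)=56; p(12)=77; p(13)=101. So valid n = 6, 7, 8, 9, 10, 11, 12.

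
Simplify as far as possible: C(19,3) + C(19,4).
4,845
By Pascal's identity: C(20,4) = 4,845.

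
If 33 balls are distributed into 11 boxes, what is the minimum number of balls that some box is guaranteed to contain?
3

Explanation: Pigeonhole: ⌈33/11⌉ = 3.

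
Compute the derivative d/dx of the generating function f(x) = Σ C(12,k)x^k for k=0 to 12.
Σ k·C(12,k)x^(k-1) for k=1 to 12

Term-by-term differentiation gives Σ k·C(12,k)x^{k-1} for k=1 to 12.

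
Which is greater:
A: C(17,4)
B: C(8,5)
A=C(17,4)=2,380, B=C(8,5)=56.

Answer: A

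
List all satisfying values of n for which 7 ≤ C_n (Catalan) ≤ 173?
4, 5, 6

Working:
C_3=5; C_4=14; C_5=42; C_6=132; C_7=429. So valid n = 4, 5, 6.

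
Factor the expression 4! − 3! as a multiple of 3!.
3 × 3! = 18

4! − 3! = 4·3! − 3! = (4 − 1)·3! = 3 × 3! = 18.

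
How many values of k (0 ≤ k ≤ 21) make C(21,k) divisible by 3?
Checking C(21,k) mod 3 for k = 0..21: divisible at k = 1, 2, 4, 5, 6, 7, 8, 10, 11, 13, 14, 15, 16, 17, 19, 20. That's 16 values.
Final answer: 16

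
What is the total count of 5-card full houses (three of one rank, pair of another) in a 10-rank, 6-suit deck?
27,000

Working:
Triple rank: 10. Triple suits: C(6,3)=20. Pair rank: 9. Pair suits: C(6,2)=15. Total: 27,000.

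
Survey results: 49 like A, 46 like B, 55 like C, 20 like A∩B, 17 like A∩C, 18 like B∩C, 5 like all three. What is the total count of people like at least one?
100
|A∪B∪C| = 49+46+55-20-17-18+5 = 100.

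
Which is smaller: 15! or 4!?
4!

15!=1,307,674,368,000, 4!=24. 15! > 4!.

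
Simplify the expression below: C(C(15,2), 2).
5,460

Explanation: C(15,2) = 105, then C(105, 2) = 5,460.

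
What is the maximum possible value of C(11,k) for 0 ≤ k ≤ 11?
462

Maximum at k = 5 or k = 6: C(11,5) = 462.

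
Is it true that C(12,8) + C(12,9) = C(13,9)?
Pascal's identity: LHS = 495 + 220 = 715; RHS = C(13,9) = 715. Both sides agree, so the statement holds.

Answer: True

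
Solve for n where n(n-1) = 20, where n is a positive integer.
n² − n − 20 = 0, so n = (1 ± √(1 + 4·20))/2 = (1 ± √81)/2 = (1 ± 9)/2, i.e. n = 5 or n = -4. Taking the positive root, n = 5 (check: 5×4 = 20).

Answer: 5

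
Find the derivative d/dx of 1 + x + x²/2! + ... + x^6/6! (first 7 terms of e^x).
1 + x + x²/2! + ... + x^5/5!

Working:
Differentiating term by term gives the first 6 terms of e^x.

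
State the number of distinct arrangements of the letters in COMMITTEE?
45,360

Working:
Word has 9 letters (C=1, O=1, M=2, I=1, T=2, E=2). Arrangements: 9!/Π(k!) = 45,360.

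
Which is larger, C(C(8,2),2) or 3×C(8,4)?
C(C(8,2),2)

Reasoning: C(C(8,2),2)=378, 3×C(8,4)=210.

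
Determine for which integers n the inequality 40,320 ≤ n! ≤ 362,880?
8, 9

Explanation: n! is strictly increasing; 8! = 40,320 and 9! = 362,880, so valid n = 8, 9.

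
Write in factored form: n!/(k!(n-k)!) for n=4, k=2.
C(4,2) = 6
This is the binomial coefficient C(4,2) = 6.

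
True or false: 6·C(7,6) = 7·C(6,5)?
Absorption identity k·C(n,k) = n·C(n-1,k-1). LHS = 6·7 = 42; RHS = 7·6 = 42.
Final answer: True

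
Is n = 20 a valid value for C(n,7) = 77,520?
Yes
C(20,7) = 20·19·18·17·16·15·14/7! = 390,700,800/5,040 = 77,520, which equals 77,520.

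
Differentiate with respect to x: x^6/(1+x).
(6x^5(1+x) - x^6)/(1+x)²

Reasoning: Quotient rule: [6x^{5}(1+x) - x^6]/(1+x)².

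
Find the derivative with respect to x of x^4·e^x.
(4x^3 + x^4)e^x
Product rule: d/dx[x^4]·e^x + x^4·d/dx[e^x] = 4x^{3}e^x + x^4e^x.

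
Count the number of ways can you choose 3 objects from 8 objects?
56

Solution: C(8,3) = 8! / (3! × (8-3)!)
         = 8! / (3! × 5!)
         = 56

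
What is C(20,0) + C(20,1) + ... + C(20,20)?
1,048,576

Working:
Sum of binomial coefficients = 2^20 = 1,048,576.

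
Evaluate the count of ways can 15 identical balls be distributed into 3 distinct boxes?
136

Reasoning: C(15+3-1, 3-1) = C(17, 2) = 136.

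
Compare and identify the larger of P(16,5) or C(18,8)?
P(16,5)

Reasoning: P(16,5)=524,160, C(18,8)=43,758.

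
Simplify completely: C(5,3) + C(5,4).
15

Explanation: By Pascal's identity: C(6,4) = 15.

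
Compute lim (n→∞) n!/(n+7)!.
0

Working:
n!/(n+7)! = 1/[(n+1)(n+2)···(n+7)] → 0 as n → ∞.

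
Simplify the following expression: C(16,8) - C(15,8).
6,435
C(16,8) - C(15,8) = C(15,7) = 6,435.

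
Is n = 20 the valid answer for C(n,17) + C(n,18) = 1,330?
Yes

C(20,17) + C(20,18) = 1,140 + 190 = 1,330, which equals 1,330.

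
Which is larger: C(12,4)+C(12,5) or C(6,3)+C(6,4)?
First=1,287, Second=35.

Answer: C(12,4)+C(12,5)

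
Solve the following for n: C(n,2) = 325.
26

Reasoning: C(n,2) = n(n−1)/2! is increasing in n, and n(n−1) = 2!·325 = 650 ≈ (n−0.5)^2 gives n ≈ 26.0. Check: C(24,2) = 276, C(25,2) = 300, C(26,2) = 325 ✓. So n = 26.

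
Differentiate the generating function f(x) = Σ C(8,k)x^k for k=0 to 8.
Σ k·C(8,k)x^(k-1) for k=1 to 8

Explanation: Term-by-term differentiation gives Σ k·C(8,k)x^{k-1} for k=1 to 8.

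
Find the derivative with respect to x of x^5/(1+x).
(5x^4(1+x) - x^5)/(1+x)²

Reasoning: Quotient rule: [5x^{4}(1+x) - x^5]/(1+x)².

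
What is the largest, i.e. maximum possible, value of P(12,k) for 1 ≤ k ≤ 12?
479,001,600
P(12,k) increases in k, so maximum at k = 12: 12! = 479,001,600.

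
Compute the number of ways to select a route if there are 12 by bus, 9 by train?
21

By the addition principle: 12 + 9 = 21.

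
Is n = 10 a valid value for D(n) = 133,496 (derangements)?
No
D(10) = (10-1)·[D(9) + D(8)] = 9·[133,496 + 14,833] = 1,334,961, which does not equal 133,496.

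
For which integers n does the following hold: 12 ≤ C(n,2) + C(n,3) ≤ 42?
5, 6
C(4,2)+C(4,3)=10; C(5,2)+C(5,3)=20; C(6,2)+C(6,3)=35; C(7,2)+C(7,3)=56. So valid n = 5, 6.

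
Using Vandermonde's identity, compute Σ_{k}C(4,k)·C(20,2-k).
276

Explanation: = C(4+20,2) = C(24,2) = 276.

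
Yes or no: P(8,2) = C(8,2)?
No

P(8,2) = 56 but C(8,2) = 28; they differ by a factor of 2! = 2, so the statement does not hold.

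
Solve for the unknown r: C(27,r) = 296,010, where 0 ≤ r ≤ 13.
6

C(27,r) is increasing for 0 ≤ r ≤ 13. Stepping up (C(27,r+1) = C(27,r)·(27−r)/(r+1)): C(27,1) = 27, C(27,2) = 351, C(27,3) = 2,925, C(27,4) = 17,550, C(27,5) = 80,730, C(27,6) = 296,010 ✓. So r = 6.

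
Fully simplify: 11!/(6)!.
55,440
This equals 11×10×...×7 = 55,440.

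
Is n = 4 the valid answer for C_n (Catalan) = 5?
C_4 = C(8,4)/(4+1) = 70/5 = 14, which does not equal 5.

Answer: No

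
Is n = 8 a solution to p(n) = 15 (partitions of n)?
No

Reasoning: Pentagonal recurrence p(n) = p(n−1) + p(n−2) − p(n−5) − p(n−7) + …: p(8) = p(7) + p(6) − p(3) − p(1) = 15 + 11 − 3 − 1 = 22, which does not equal 15.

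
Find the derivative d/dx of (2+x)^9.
9(2+x)^8
Using the power rule: d/dx (2+x)^9 = 9(2+x)^{8}.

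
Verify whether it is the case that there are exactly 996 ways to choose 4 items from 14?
False

Solution: C(14,4) = 1,001 ≠ 996.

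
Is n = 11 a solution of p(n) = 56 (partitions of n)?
Pentagonal recurrence p(n) = p(n−1) + p(n−2) − p(n−5) − p(n−7) + …: p(11) = p(10) + p(9) − p(6) − p(4) = 42 + 30 − 11 − 5 = 56, which equals 56.
Final answer: Yes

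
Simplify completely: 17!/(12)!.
742,560

Working:
This equals 17×16×...×13 = 742,560.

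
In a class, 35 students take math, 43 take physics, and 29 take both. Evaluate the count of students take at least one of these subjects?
49

Working:
|A∪B| = |A|+|B|-|A∩B| = 35+43-29 = 49.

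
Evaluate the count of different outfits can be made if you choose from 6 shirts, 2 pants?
12

Explanation: By the multiplication principle: 6 × 2 = 12.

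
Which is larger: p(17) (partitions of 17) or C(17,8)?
C(17,8)

Pentagonal recurrence p(n) = p(n−1) + p(n−2) − p(n−5) − p(n−7) + …: p(17) = p(16) + p(15) − p(12) − p(10) + p(5) + p(2) = 231 + 176 − 77 − 42 + 7 + 2 = 297; C(17,8) = 24,310.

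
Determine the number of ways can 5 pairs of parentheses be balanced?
Using the Catalan number formula: C_n = C(2n, n) / (n+1)
C_5 = C(10, 5) / (5+1)
     = 252 / 6
     = 42

Answer: 42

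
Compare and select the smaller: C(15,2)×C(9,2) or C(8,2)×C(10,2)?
C(8,2)×C(10,2)

C(15,2)×C(9,2)=3,780, C(8,2)×C(10,2)=1,260.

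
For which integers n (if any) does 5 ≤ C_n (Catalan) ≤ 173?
C_2=2; C_3=5; C_4=14; C_5=42; C_6=132; C_7=429. So valid n = 3, 4, 5, 6.
Final answer: 3, 4, 5, 6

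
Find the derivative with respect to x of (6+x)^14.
14(6+x)^13

Working:
Using the power rule: d/dx (6+x)^14 = 14(6+x)^{13}.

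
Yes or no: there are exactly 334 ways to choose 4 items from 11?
C(11,4) = 330 ≠ 334.

Answer: No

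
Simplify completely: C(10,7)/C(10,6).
4/7

Reasoning: C(n,k+1)/C(n,k) = (n−k)/(k+1). Here (10−6)/(6+1) = 4/7 = 4/7.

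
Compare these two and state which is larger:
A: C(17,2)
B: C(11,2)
A

Reasoning: A=C(17,2)=136, B=C(11,2)=55.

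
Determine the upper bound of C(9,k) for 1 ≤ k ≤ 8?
126

Explanation: C(9,k) is maximised at the centre of the row: C(9,4) = 126.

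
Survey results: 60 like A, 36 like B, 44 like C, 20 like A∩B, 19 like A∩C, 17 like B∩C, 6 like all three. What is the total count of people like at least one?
90

|A∪B∪C| = 60+36+44-20-19-17+6 = 90.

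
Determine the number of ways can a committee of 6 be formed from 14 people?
C(14,6) = 14! / (6! × (14-6)!)
         = 14! / (6! × 8!)
         = 3,003

Answer: 3,003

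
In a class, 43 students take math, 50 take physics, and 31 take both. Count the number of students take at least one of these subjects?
62

Reasoning: |A∪B| = |A|+|B|-|A∩B| = 43+50-31 = 62.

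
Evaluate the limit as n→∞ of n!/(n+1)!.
0

Working:
n!/(n+1)! = 1/[(n+1)] → 0 as n → ∞.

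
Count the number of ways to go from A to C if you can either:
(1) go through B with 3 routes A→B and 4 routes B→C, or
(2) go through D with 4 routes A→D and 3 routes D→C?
Route via B: 3×4=12. Route via D: 4×3=12. Total: 24.
Final answer: 24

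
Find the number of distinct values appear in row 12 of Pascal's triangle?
Row 12 has entries C(12,0)..C(12,12); by symmetry C(12,k)=C(12,12-k), giving 7 distinct values.

Answer: 7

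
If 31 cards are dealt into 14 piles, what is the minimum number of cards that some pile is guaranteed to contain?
Pigeonhole: ⌈31/14⌉ = 3.

Answer: 3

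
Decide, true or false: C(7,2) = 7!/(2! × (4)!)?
False

Solution: The correct denominator is 2!×5!, giving C(7,2) = 21; the stated RHS is 7!/(2!×4!) = 105 ≠ 21, so the statement does not hold.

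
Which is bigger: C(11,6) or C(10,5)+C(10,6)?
Equal

Solution: By Pascal's identity: C(11,6) = C(10,5)+C(10,6) = 462. Equal.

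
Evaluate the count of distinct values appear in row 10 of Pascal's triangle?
6

Row 10 has entries C(10,0)..C(10,10); by symmetry C(10,k)=C(10,10-k), giving 6 distinct values.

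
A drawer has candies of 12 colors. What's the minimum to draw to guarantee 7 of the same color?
73

Working:
Worst case: 6 of each = 72. One more: 73.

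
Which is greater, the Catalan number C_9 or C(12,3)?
C_9 = C(18,9)/(9+1) = 48,620/10 = 4,862; C(12,3) = 220.

Answer: C_9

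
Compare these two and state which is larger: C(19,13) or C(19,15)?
C(19,13)

Working:
C(19,13)=27,132, C(19,15)=3,876.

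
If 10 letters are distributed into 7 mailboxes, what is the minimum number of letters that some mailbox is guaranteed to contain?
2

Reasoning: Pigeonhole: ⌈10/7⌉ = 2.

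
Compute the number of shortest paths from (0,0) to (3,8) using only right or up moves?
165
Choose 3 rights from 11 moves: C(11,3) = 165.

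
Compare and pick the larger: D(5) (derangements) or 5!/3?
D(5)

Reasoning: D(5) = (5-1)·[D(4) + D(3)] = 4·[9 + 2] = 44; 5!/3 = 120/3 = 40.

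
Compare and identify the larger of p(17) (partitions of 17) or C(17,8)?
C(17,8)
Pentagonal recurrence p(n) = p(n−1) + p(n−2) − p(n−5) − p(n−7) + …: p(17) = p(16) + p(15) − p(12) − p(10) + p(5) + p(2) = 231 + 176 − 77 − 42 + 7 + 2 = 297; C(17,8) = 24,310.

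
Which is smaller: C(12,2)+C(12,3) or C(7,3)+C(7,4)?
First=286, Second=70.

Answer: C(7,3)+C(7,4)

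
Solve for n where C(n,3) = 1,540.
22

Working:
C(n,3) = n(n−1)(n−2)/3! is increasing in n, and n(n−1)(n−2) = 3!·1,540 = 9,240 ≈ (n−1)^3 gives n ≈ 22.0. Check: C(20,3) = 1,140, C(21,3) = 1,330, C(22,3) = 1,540 ✓. So n = 22.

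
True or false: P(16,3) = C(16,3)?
P(16,3) = 3,360 and C(16,3) = 560; P(n,r) = r! × C(n,r) so P > C whenever r ≥ 2.
Final answer: False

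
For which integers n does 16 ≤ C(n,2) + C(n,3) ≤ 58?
C(4,2)+C(4,3)=10; C(5,2)+C(5,3)=20; C(6,2)+C(6,3)=35; C(7,2)+C(7,3)=56; C(8,2)+C(8,3)=84. So valid n = 5, 6, 7.

Answer: 5, 6, 7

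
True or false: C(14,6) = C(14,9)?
C(14,6) = 3,003 but C(14,9) = 2,002; symmetry gives C(14,6) = C(14,8), not C(14,9).
Final answer: False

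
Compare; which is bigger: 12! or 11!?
12!

Explanation: 12!=479,001,600, 11!=39,916,800. 12! > 11!.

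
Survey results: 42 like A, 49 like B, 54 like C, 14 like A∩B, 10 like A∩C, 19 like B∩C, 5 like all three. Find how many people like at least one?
107

|A∪B∪C| = 42+49+54-14-10-19+5 = 107.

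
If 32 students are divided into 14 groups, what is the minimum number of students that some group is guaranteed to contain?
Pigeonhole: ⌈32/14⌉ = 3.
Final answer: 3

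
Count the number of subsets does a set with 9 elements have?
512

Explanation: Each element can be included or excluded: 2^9 = 512.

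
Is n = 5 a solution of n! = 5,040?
No

Working:
5! = 5·4! = 5·24 = 120, which does not equal 5,040.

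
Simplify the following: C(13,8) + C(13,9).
2,002

Reasoning: By Pascal's identity: C(14,9) = 2,002.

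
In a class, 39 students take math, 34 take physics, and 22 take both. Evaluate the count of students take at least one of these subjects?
51

Reasoning: |A∪B| = |A|+|B|-|A∩B| = 39+34-22 = 51.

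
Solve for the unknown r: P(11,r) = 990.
P(11,r) = 11·10·…·(11−r+1), a product of r factors. Multiplying down from 11: 11 = 11; 11·10 = 110; 11·10·9 = 990 ✓ (3 factors). So r = 3.

Answer: 3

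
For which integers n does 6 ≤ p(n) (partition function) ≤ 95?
Tabulating p(n) via p(n) = p(n−1) + p(n−2) − p(n−5) − p(n−7) + …: p(4)=5; p(5)=7; p(6)=11; p(7)=15; p(8)=22; p(9)=30; p(10)=42; p(11)=56; p(12)=77; p(13)=101. So valid n = 5, 6, 7, 8, 9, 10, 11, 12.
Final answer: 5, 6, 7, 8, 9, 10, 11, 12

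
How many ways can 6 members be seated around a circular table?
Circular arrangements: (6-1)! = 120.
Final answer: 120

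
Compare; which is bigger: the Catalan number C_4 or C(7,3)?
C(7,3)

Working:
C_4 = C(8,4)/(4+1) = 70/5 = 14; C(7,3) = 35.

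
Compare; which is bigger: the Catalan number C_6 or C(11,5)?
C(11,5)

Solution: C_6 = C(12,6)/(6+1) = 924/7 = 132; C(11,5) = 462.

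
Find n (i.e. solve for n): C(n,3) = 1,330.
21

Solution: C(n,3) = n(n−1)(n−2)/3! is increasing in n, and n(n−1)(n−2) = 3!·1,330 = 7,980 ≈ (n−1)^3 gives n ≈ 21.0. Check: C(19,3) = 969, C(20,3) = 1,140, C(21,3) = 1,330 ✓. So n = 21.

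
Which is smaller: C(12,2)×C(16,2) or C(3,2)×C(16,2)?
C(3,2)×C(16,2)

C(12,2)×C(16,2)=7,920, C(3,2)×C(16,2)=360.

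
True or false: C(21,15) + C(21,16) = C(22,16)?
True

Explanation: Pascal's identity C(n,k) + C(n,k+1) = C(n+1,k+1): 54,264 + 20,349 = 74,613 = C(22,16).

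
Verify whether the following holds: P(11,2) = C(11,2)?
False

Solution: P(11,2) = 110 but C(11,2) = 55; they differ by a factor of 2! = 2, so the statement does not hold.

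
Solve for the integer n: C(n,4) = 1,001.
C(n,4) = n(n−1)(n−2)(n−3)/4! is increasing in n, and n(n−1)(n−2)(n−3) = 4!·1,001 = 24,024 ≈ (n−1.5)^4 gives n ≈ 13.9. Check: C(12,4) = 495, C(13,4) = 715, C(14,4) = 1,001 ✓. So n = 14.
Final answer: 14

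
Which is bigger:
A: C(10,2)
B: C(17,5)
B

Working:
A=C(10,2)=45, B=C(17,5)=6,188.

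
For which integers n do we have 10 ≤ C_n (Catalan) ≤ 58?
4, 5

Working:
C_3=5; C_4=14; C_5=42; C_6=132. So valid n = 4, 5.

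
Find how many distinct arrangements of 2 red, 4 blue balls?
15

Explanation: Multinomial: 6!/(2! × 4!) = 15.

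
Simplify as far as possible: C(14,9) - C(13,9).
1,287

Working:
C(14,9) - C(13,9) = C(13,8) = 1,287.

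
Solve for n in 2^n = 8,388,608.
23

8,388,608 = 1,024 × 1,024 × 8 = 2^10 × 2^10 × 2^3 = 2^23, so n = 23.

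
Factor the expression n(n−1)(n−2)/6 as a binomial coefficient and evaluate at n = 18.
n(n−1)(n−2)/6 = n!/(3!(n−3)!) = C(n,3). At n = 18: C(18,3) = 816.
Final answer: C(n,3); C(18,3) = 816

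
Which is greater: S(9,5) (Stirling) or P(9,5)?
P(9,5)

Solution: S(9,5) = 5·S(8,5) + S(8,4) = 5·1,050 + 1,701 = 6,951; P(9,5) = 15,120.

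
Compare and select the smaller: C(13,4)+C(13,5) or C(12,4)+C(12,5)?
C(12,4)+C(12,5)

Solution: First=2,002, Second=1,287.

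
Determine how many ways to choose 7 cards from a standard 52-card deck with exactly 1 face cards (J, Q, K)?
46,060,560

Solution: 12 face cards and 40 non-face cards: C(12,1) × C(40,6) = 12 × 3,838,380 = 46,060,560.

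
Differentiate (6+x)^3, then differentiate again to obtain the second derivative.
6(6+x)^1

Working:
First derivative: 3(6+x)^{2}. Second derivative: 3·2·(6+x)^{1} = 6(6+x)^{1}.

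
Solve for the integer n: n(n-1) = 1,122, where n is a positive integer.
34

Working:
n² − n − 1,122 = 0, so n = (1 ± √(1 + 4·1,122))/2 = (1 ± √4,489)/2 = (1 ± 67)/2, i.e. n = 34 or n = -33. Taking the positive root, n = 34 (check: 34×33 = 1,122).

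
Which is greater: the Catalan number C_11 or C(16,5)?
C_11
C_11 = C(22,11)/(11+1) = 705,432/12 = 58,786; C(16,5) = 4,368.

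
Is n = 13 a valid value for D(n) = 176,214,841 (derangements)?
D(13) = (13-1)·[D(12) + D(11)] = 12·[176,214,841 + 14,684,570] = 2,290,792,932, which does not equal 176,214,841.

Answer: No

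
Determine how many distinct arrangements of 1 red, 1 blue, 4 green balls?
30

Working:
Multinomial: 6!/(1! × 1! × 4!) = 30.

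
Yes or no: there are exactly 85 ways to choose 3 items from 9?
No

Explanation: C(9,3) = 84 ≠ 85.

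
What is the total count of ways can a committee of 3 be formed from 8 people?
C(8,3) = 8! / (3! × (8-3)!)
         = 8! / (3! × 5!)
         = 56
Final answer: 56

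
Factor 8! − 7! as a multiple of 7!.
8! − 7! = 8·7! − 7! = (8 − 1)·7! = 7 × 7! = 35,280.
Final answer: 7 × 7! = 35,280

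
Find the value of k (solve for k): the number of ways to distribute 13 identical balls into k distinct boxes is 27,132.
Stars and bars: the count is C(13+k−1, k−1), increasing in k. k=5: C(17,4) = 2,380, k=6: C(18,5) = 8,568, k=7: C(19,6) = 27,132 ✓. So k = 7.
Final answer: 7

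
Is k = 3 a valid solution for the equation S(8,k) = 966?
Yes

Explanation: S(8,3) = 3·S(7,3) + S(7,2) = 3·301 + 63 = 966, which equals 966.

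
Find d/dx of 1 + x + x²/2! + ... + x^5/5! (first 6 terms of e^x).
1 + x + x²/2! + ... + x^4/4!
Differentiating term by term gives the first 5 terms of e^x.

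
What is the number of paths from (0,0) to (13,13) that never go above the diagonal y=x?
742,900

Reasoning: Counted by the Catalan number C_13: C_13 = C(26,13)/(13+1) = 10,400,600/14 = 742,900.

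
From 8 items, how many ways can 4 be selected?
70

Working:
C(8,4) = 8! / (4! × (8-4)!)
         = 8! / (4! × 4!)
         = 70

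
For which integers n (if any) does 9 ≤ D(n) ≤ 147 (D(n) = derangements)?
4, 5

Working:
Using D(n) = (n−1)[D(n−1) + D(n−2)] with D(1)=0, D(2)=1: D(3)=2; D(4)=9; D(5)=44; D(6)=265. So valid n = 4, 5.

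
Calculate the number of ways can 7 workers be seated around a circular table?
720

Explanation: Circular arrangements: (7-1)! = 720.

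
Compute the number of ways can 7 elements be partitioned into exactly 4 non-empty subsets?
350

Reasoning: This equals S(7,4), the Stirling number of the 2nd kind.
Using the Stirling recurrence: S(n,k) = k·S(n-1,k) + S(n-1,k-1)
S(7,4) = 4·S(6,4) + S(6,3)
         = 4·65 + 90
         = 260 + 90
         = 350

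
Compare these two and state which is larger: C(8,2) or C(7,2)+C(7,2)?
C(8,2)=28; C(7,2)+C(7,2)=21+21=42.

Answer: C(7,2)+C(7,2)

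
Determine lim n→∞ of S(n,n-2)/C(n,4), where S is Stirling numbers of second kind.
3

Working:
The leading term of S(n,n-2) as a polynomial in n is (3)!!·C(n,4), so the ratio → (3)!! = 3.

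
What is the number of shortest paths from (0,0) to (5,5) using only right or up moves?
252

Working:
Choose 5 rights from 10 moves: C(10,5) = 252.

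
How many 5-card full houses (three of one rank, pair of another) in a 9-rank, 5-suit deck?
7,200

Reasoning: Triple rank: 9. Triple suits: C(5,3)=10. Pair rank: 8. Pair suits: C(5,2)=10. Total: 7,200.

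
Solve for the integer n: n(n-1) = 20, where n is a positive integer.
5

Reasoning: n² − n − 20 = 0, so n = (1 ± √(1 + 4·20))/2 = (1 ± √81)/2 = (1 ± 9)/2, i.e. n = 5 or n = -4. Taking the positive root, n = 5 (check: 5×4 = 20).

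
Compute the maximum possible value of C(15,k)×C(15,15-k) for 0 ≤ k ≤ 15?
41,409,225

Reasoning: C(15,k)·C(15,15-k) = C(15,k)², maximised at the centre k = 7: C(15,7)² = 41,409,225.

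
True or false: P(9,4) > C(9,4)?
P(9,4) = 3,024 and C(9,4) = 126; P(n,r) = r! × C(n,r) so P > C whenever r ≥ 2.

Answer: True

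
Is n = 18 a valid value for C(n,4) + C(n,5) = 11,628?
Yes

C(18,4) + C(18,5) = 3,060 + 8,568 = 11,628, which equals 11,628.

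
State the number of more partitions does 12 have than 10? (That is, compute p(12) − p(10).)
Pentagonal recurrence p(n) = p(n−1) + p(n−2) − p(n−5) − p(n−7) + …: p(12) = p(11) + p(10) − p(7) − p(5) + p(0) = 56 + 42 − 15 − 7 + 1 = 77.
p(10) = p(9) + p(8) − p(5) − p(3) = 30 + 22 − 7 − 3 = 42.
Difference = 77 − 42 = 35.
Final answer: 35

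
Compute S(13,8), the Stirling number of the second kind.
Using the Stirling recurrence: S(n,k) = k·S(n-1,k) + S(n-1,k-1)
S(13,8) = 8·S(12,8) + S(12,7)
         = 8·159027 + 627396
         = 1272216 + 627396
         = 1,899,612
Final answer: 1,899,612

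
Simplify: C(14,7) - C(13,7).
1,716

Working:
C(14,7) - C(13,7) = C(13,6) = 1,716.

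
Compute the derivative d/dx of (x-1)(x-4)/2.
(2x - 5)/2

d/dx[(x-1)(x-4)] = (x-4) + (x-1) = 2x - 5. Dividing by 2 gives (2x - 5)/2.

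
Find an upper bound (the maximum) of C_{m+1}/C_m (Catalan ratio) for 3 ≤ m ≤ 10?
C_{m+1}/C_m = 2(2m+1)/(m+2), which increases with m. Maximum at m = 10: 2·21/12 = 7/2.

Answer: 7/2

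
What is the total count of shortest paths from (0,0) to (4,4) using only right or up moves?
Choose 4 rights from 8 moves: C(8,4) = 70.

Answer: 70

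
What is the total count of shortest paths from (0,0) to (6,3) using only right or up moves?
84
Choose 6 rights from 9 moves: C(9,6) = 84.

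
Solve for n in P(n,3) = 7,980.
21

Reasoning: P(n,3) = n(n−1)(n−2) is increasing in n; n(n−1)(n−2) ≈ (n−1)^3 = 7,980 gives n ≈ 21.0. Check: P(19,3) = 5,814, P(20,3) = 6,840, P(21,3) = 7,980 ✓. So n = 21.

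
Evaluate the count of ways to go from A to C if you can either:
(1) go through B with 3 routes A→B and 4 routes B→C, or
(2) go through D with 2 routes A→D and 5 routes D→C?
22

Working:
Route via B: 3×4=12. Route via D: 2×5=10. Total: 22.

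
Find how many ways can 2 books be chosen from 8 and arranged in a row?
56
P(8,2) = 8!/(8-2)! = 56.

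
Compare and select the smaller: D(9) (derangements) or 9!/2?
D(9)

Explanation: D(9) = (9-1)·[D(8) + D(7)] = 8·[14,833 + 1,854] = 133,496; 9!/2 = 362,880/2 = 181,440.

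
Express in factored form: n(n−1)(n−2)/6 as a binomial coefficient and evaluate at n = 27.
C(n,3); C(27,3) = 2,925

Working:
n(n−1)(n−2)/6 = n!/(3!(n−3)!) = C(n,3). At n = 27: C(27,3) = 2,925.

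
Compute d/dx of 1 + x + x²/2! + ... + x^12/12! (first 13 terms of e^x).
1 + x + x²/2! + ... + x^11/11!

Reasoning: Differentiating term by term gives the first 12 terms of e^x.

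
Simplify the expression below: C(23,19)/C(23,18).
5/19

Reasoning: C(n,k+1)/C(n,k) = (n−k)/(k+1). Here (23−18)/(18+1) = 5/19 = 5/19.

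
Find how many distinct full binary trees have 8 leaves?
Using the Catalan number formula: C_n = C(2n, n) / (n+1)
C_7 = C(14, 7) / (7+1)
     = 3432 / 8
     = 429

Answer: 429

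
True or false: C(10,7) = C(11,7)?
False

Solution: LHS = C(10,7) = 120; RHS = C(11,7) = 330. 120 ≠ 330, so the statement does not hold.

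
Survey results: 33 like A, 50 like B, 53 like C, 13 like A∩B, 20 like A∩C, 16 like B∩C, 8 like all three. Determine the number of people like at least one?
95

Working:
|A∪B∪C| = 33+50+53-13-20-16+8 = 95.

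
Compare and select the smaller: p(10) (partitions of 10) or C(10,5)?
p(10)

Reasoning: Pentagonal recurrence p(n) = p(n−1) + p(n−2) − p(n−5) − p(n−7) + …: p(10) = p(9) + p(8) − p(5) − p(3) = 30 + 22 − 7 − 3 = 42; C(10,5) = 252.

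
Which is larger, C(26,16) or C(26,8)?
C(26,16)=5,311,735, C(26,8)=1,562,275.
Final answer: C(26,16)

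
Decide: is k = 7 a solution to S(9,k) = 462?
Yes

Solution: S(9,7) = 7·S(8,7) + S(8,6) = 7·28 + 266 = 462, which equals 462.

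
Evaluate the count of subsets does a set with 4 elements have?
16

Explanation: Each element can be included or excluded: 2^4 = 16.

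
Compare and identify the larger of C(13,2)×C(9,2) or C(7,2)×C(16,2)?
C(13,2)×C(9,2)

C(13,2)×C(9,2)=2,808, C(7,2)×C(16,2)=2,520.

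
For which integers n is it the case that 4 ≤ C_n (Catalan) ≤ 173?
3, 4, 5, 6

Working:
C_2=2; C_3=5; C_4=14; C_5=42; C_6=132; C_7=429. So valid n = 3, 4, 5, 6.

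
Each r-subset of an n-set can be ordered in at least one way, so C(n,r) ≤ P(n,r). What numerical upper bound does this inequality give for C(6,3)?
120

Solution: P(6,3) = 6·5·4 = 120, so C(6,3) ≤ 120. (The bound is loose by a factor of 3! = 6: C(6,3) = 120/6 = 20.)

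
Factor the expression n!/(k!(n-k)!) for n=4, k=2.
C(4,2) = 6

Solution: This is the binomial coefficient C(4,2) = 6.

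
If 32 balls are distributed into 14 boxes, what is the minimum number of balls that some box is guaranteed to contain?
3
Pigeonhole: ⌈32/14⌉ = 3.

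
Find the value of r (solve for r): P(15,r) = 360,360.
5

Solution: P(15,r) = 15·14·…·(15−r+1), a product of r factors. Multiplying down from 15: 15 = 15; 15·14 = 210; 15·14·13 = 2,730; 15·14·13·12 = 32,760; 15·14·13·12·11 = 360,360 ✓ (5 factors). So r = 5.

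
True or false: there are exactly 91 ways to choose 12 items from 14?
True

Explanation: C(14,12) = 91.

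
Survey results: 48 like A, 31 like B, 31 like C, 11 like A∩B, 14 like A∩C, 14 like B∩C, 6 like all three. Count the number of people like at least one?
77

Solution: |A∪B∪C| = 48+31+31-11-14-14+6 = 77.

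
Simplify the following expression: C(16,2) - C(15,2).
C(16,2) - C(15,2) = C(15,1) = 15.

Answer: 15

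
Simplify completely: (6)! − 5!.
600

Reasoning: (6)! − 5! = (6)·5! − 5! = (6−1)·5! = 5·5! = 600.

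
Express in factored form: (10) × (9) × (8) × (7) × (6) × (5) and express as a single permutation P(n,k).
Product of 6 consecutive descending integers starting at 10: P(10,6) = 10!/4! = 151,200.

Answer: P(10,6) = 10!/(4)!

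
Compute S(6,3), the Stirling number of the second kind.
Using the Stirling recurrence: S(n,k) = k·S(n-1,k) + S(n-1,k-1)
S(6,3) = 3·S(5,3) + S(5,2)
         = 3·25 + 15
         = 75 + 15
         = 90

Answer: 90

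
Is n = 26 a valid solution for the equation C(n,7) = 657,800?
C(26,7) = 26·25·24·23·22·21·20/7! = 3,315,312,000/5,040 = 657,800, which equals 657,800.

Answer: Yes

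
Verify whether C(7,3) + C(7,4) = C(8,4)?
True

Working:
Pascal's identity: LHS = 35 + 35 = 70; RHS = C(8,4) = 70. Both sides agree, so the statement holds.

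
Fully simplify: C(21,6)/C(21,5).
8/3
C(n,k+1)/C(n,k) = (n−k)/(k+1). Here (21−5)/(5+1) = 16/6 = 8/3.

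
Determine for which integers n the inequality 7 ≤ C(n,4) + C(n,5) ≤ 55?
6

Explanation: C(5,4)+C(5,5)=6; C(6,4)+C(6,5)=21; C(7,4)+C(7,5)=56. So valid n = 6.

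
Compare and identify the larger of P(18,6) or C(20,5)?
P(18,6)=13,366,080, C(20,5)=15,504.
Final answer: P(18,6)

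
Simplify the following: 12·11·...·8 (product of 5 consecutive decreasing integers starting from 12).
This is P(12,5) = 12!/(7)! = 95,040.
Final answer: 95,040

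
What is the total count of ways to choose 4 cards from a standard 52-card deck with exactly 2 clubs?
57,798

Reasoning: 13 clubs and 39 non-clubs: C(13,2) × C(39,2) = 78 × 741 = 57,798.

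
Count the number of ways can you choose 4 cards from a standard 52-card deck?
270,725
C(52,4) = 270,725.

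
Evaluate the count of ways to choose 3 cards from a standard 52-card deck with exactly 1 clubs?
9,633

Reasoning: 13 clubs and 39 non-clubs: C(13,1) × C(39,2) = 13 × 741 = 9,633.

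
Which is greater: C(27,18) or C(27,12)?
C(27,12)
C(27,18)=4,686,825, C(27,12)=17,383,860.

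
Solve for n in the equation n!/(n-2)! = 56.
8
n!/(n-2)! = n×(n-1), a product of 2 consecutive integers ≈ (n−0.5)^2. 56^(1/2) + 0.5 ≈ 8.0; check n = 8: 8×7 = 56 ✓. So n = 8.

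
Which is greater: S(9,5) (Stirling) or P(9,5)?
S(9,5) = 5·S(8,5) + S(8,4) = 5·1,050 + 1,701 = 6,951; P(9,5) = 15,120.

Answer: P(9,5)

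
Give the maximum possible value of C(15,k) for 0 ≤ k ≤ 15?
6,435

Solution: Maximum at k = 7 or k = 8: C(15,7) = 6,435.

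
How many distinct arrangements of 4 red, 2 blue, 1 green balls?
105

Explanation: Multinomial: 7!/(4! × 2! × 1!) = 105.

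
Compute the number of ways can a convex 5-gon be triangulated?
5

Using the Catalan number formula: C_n = C(2n, n) / (n+1)
C_3 = C(6, 3) / (3+1)
     = 20 / 4
     = 5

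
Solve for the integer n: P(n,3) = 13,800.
25

Solution: P(n,3) = n(n−1)(n−2) is increasing in n; n(n−1)(n−2) ≈ (n−1)^3 = 13,800 gives n ≈ 25.0. Check: P(23,3) = 10,626, P(24,3) = 12,144, P(25,3) = 13,800 ✓. So n = 25.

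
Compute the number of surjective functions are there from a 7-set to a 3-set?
1,806

Onto functions = 3! × S(7,3)
First compute S(7,3) via recurrence:
Using the Stirling recurrence: S(n,k) = k·S(n-1,k) + S(n-1,k-1)
S(7,3) = 3·S(6,3) + S(6,2)
         = 3·90 + 31
         = 270 + 31
         = 301
Then: 6 × 301 = 1,806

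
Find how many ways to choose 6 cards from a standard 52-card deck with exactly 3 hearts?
2,613,754

Explanation: 13 hearts and 39 non-hearts: C(13,3) × C(39,3) = 286 × 9139 = 2,613,754.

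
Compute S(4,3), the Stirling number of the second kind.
6

Solution: Using the Stirling recurrence: S(n,k) = k·S(n-1,k) + S(n-1,k-1)
S(4,3) = 3·S(3,3) + S(3,2)
         = 3·1 + 3
         = 3 + 3
         = 6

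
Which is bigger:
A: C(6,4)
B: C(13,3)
A=C(6,4)=15, B=C(13,3)=286.

Answer: B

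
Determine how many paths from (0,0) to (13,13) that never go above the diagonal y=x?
742,900

Working:
Counted by the Catalan number C_13: C_13 = C(26,13)/(13+1) = 10,400,600/14 = 742,900.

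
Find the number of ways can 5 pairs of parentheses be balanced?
42

Reasoning: Using the Catalan number formula: C_n = C(2n, n) / (n+1)
C_5 = C(10, 5) / (5+1)
     = 252 / 6
     = 42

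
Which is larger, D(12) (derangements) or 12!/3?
D(12)
D(12) = (12-1)·[D(11) + D(10)] = 11·[14,684,570 + 1,334,961] = 176,214,841; 12!/3 = 479,001,600/3 = 159,667,200.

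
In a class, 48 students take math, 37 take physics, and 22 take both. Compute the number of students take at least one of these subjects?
63

Solution: |A∪B| = |A|+|B|-|A∩B| = 48+37-22 = 63.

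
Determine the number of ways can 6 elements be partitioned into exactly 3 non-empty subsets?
90

Solution: This equals S(6,3), the Stirling number of the 2nd kind.
Using the Stirling recurrence: S(n,k) = k·S(n-1,k) + S(n-1,k-1)
S(6,3) = 3·S(5,3) + S(5,2)
         = 3·25 + 15
         = 75 + 15
         = 90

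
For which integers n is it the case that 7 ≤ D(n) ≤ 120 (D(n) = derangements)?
4, 5

Explanation: Using D(n) = (n−1)[D(n−1) + D(n−2)] with D(1)=0, D(2)=1: D(3)=2; D(4)=9; D(5)=44; D(6)=265. So valid n = 4, 5.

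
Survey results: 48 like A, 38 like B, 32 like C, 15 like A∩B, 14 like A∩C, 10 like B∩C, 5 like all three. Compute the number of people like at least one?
84

|A∪B∪C| = 48+38+32-15-14-10+5 = 84.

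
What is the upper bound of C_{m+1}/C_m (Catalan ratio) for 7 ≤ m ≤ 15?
C_{m+1}/C_m = 2(2m+1)/(m+2), which increases with m. Maximum at m = 15: 2·31/17 = 62/17.
Final answer: 62/17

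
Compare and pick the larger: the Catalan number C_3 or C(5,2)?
C(5,2)

C_3 = C(6,3)/(3+1) = 20/4 = 5; C(5,2) = 10.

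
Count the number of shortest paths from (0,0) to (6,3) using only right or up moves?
Choose 6 rights from 9 moves: C(9,6) = 84.
Final answer: 84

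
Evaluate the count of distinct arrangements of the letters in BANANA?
60

Working:
Word has 6 letters (B=1, A=3, N=2). Arrangements: 6!/Π(k!) = 60.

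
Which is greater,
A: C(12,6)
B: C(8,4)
A=C(12,6)=924, B=C(8,4)=70.
Final answer: A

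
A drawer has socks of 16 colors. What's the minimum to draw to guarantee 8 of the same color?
113
Worst case: 7 of each = 112. One more: 113.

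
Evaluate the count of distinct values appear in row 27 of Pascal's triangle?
14

Solution: Row 27 has entries C(27,0)..C(27,27); by symmetry C(27,k)=C(27,27-k), giving 14 distinct values.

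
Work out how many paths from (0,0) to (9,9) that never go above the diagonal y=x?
4,862

Counted by the Catalan number C_9: C_9 = C(18,9)/(9+1) = 48,620/10 = 4,862.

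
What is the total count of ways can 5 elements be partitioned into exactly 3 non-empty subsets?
This equals S(5,3), the Stirling number of the 2nd kind.
Using the Stirling recurrence: S(n,k) = k·S(n-1,k) + S(n-1,k-1)
S(5,3) = 3·S(4,3) + S(4,2)
         = 3·6 + 7
         = 18 + 7
         = 25
Final answer: 25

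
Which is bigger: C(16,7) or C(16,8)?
C(16,8)

Reasoning: C(16,7)=11,440, C(16,8)=12,870.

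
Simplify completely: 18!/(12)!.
13,366,080
This equals 18×17×...×13 = 13,366,080.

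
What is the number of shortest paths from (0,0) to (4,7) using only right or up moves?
330

Explanation: Choose 4 rights from 11 moves: C(11,4) = 330.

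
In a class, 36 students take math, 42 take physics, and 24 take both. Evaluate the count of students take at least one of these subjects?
54

Solution: |A∪B| = |A|+|B|-|A∩B| = 36+42-24 = 54.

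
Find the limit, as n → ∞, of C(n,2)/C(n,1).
∞
C(n,2)/C(n,1) = (n-1)/2 → ∞ as n → ∞.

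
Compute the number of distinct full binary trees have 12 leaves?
58,786

Solution: Using the Catalan number formula: C_n = C(2n, n) / (n+1)
C_11 = C(22, 11) / (11+1)
     = 705432 / 12
     = 58,786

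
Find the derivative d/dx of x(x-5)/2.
d/dx[(x-0)(x-5)] = (x-5) + (x-0) = 2x - 5. Dividing by 2 gives (2x - 5)/2.
Final answer: (2x - 5)/2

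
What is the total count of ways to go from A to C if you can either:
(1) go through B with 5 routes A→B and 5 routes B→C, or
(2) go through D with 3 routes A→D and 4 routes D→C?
37

Working:
Route via B: 5×5=25. Route via D: 3×4=12. Total: 37.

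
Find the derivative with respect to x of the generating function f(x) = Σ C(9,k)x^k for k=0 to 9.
Σ k·C(9,k)x^(k-1) for k=1 to 9
Term-by-term differentiation gives Σ k·C(9,k)x^{k-1} for k=1 to 9.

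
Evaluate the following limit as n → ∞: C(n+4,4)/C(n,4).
1

Explanation: Both numerator and denominator grow as n^4/4! for large n, so the ratio → 1.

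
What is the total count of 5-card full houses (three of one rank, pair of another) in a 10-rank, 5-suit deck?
9,000

Explanation: Triple rank: 10. Triple suits: C(5,3)=10. Pair rank: 9. Pair suits: C(5,2)=10. Total: 9,000.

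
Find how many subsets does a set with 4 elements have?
16

Each element can be included or excluded: 2^4 = 16.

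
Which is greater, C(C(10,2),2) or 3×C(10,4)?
C(C(10,2),2)

Working:
C(C(10,2),2)=990, 3×C(10,4)=630.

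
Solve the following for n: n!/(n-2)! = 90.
10

Explanation: n!/(n-2)! = n×(n-1), a product of 2 consecutive integers ≈ (n−0.5)^2. 90^(1/2) + 0.5 ≈ 10.0; check n = 10: 10×9 = 90 ✓. So n = 10.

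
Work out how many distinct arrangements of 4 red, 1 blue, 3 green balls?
280

Reasoning: Multinomial: 8!/(4! × 1! × 3!) = 280.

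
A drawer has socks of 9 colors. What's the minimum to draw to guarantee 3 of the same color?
19

Worst case: 2 of each = 18. One more: 19.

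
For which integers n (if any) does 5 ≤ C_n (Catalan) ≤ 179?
3, 4, 5, 6

C_2=2; C_3=5; C_4=14; C_5=42; C_6=132; C_7=429. So valid n = 3, 4, 5, 6.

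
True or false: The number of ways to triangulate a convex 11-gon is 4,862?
Triangulations of a convex 11-gon are counted by the Catalan number C_9: C_9 = C(18,9)/(9+1) = 48,620/10 = 4,862.
Final answer: True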